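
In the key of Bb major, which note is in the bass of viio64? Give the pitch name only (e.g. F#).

Eb

viio in Bb major has root A; the chord is A-C-Eb.
The figure 64 means second inversion — the fifth is in the bass.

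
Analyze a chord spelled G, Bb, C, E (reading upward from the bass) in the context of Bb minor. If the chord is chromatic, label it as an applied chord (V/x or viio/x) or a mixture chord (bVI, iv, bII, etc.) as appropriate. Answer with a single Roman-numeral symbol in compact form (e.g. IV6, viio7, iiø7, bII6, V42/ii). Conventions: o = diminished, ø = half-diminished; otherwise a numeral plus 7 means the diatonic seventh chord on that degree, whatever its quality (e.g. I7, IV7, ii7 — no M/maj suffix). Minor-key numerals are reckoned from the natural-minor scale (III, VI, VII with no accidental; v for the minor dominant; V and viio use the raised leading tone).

The pitches C-E-G-Bb form a dominant seventh chord rooted on C.
C is not a diatonic chord root with this quality in Bb minor, but it lies a perfect fifth above F (V), so the chord functions as an applied dominant of V.
With G in the bass the chord is in second inversion, so the figured bass is 43.

V43/V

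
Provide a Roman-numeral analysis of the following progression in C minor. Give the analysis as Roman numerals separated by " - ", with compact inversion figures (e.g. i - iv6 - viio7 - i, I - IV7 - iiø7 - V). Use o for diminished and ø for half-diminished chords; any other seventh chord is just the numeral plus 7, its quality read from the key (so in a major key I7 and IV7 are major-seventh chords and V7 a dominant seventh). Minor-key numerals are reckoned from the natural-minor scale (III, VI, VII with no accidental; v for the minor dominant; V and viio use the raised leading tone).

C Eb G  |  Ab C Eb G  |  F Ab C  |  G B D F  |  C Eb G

C-Eb-G: root C is the tonic; minor triad there is i.
Ab-C-Eb-G: root Ab is the submediant; major seventh chord there is VI7.
F-Ab-C has root F, degree 4 in C minor, so iv.
G-B-D-F has root G, degree 5 in C minor, so V7.
C-Eb-G has root C, degree 1 in C minor, so i.

i - VI7 - iv - V7 - i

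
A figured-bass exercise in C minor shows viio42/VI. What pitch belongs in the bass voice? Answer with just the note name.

The applied chord viio42/VI is rooted on G: G-Bb-Db-Fb.
The figure 42 means third inversion — the seventh is in the bass.

Fb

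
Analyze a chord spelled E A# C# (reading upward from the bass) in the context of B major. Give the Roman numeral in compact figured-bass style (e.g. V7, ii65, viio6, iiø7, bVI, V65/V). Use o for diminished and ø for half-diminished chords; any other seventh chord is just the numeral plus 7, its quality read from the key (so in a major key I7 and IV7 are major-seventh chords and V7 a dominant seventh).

viio64

Stacked in thirds the chord is A#-C#-E: a diminished triad on A#.
A# is scale degree 7 in B major, and a diminished triad on that degree is written viio.
With E in the bass the chord is in second inversion, so the figured bass is 64.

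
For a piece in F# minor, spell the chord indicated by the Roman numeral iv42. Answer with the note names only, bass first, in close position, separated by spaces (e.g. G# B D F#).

A B D F#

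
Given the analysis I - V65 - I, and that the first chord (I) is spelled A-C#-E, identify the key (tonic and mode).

The chord A is a major triad rooted on A; its label is I.
If A is scale degree 1 and the mode makes that degree carry a major triad, the tonic is A and the mode is major.

A major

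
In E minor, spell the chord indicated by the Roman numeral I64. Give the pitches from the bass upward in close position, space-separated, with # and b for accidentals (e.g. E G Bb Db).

B E G#

Scale degree 1 in E minor is E; here the chord built on it is altered to a major triad. I64 is the major tonic (Picardy third), borrowed from the parallel major.
So the chord is E-G#-B, a major triad.
With the 64 figure the chord is in second inversion; from the bass B upward in close position it reads B-E-G#.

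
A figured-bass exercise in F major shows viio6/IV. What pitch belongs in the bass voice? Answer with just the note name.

The applied chord viio6/IV is rooted on A: A-C-Eb.
The figure 6 means first inversion — the third is in the bass.

C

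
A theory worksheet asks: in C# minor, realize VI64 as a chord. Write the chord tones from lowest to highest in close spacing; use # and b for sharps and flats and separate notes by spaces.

In C# minor, the sixth degree is A, and the diatonic chord built there is a major triad.
That chord is spelled A-C#-E.
The figured bass 64 indicates second inversion, placing the fifth (E) in the bass: E-A-C#.

E A C#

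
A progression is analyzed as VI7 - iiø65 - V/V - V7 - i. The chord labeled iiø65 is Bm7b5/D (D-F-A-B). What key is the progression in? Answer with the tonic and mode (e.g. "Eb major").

A minor

The chord Bm7b5/D is a half-diminished seventh chord rooted on B; its label is iiø65.
Counting down one scale step from B places the tonic on A; a half-diminished seventh chord on degree 2 is diatonic only in minor.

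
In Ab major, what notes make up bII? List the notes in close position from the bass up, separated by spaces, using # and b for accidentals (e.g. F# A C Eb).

bII is the Neapolitan chord — a major triad on the lowered second degree. In Ab major that root is Bbb.
So the chord is Bbb-Db-Fb, a major triad.

Bbb Db Fb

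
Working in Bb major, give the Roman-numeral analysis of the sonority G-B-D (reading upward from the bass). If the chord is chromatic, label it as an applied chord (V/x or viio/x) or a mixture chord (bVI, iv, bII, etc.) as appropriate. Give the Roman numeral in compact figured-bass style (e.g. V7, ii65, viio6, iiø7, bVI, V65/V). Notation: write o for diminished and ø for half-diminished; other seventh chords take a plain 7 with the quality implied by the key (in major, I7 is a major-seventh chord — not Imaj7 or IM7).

Stacked in thirds the chord is G-B-D: a major triad on G.
G is not a diatonic chord root with this quality in Bb major, but it lies a perfect fifth above C (ii), so the chord functions as an applied dominant of ii.

V/ii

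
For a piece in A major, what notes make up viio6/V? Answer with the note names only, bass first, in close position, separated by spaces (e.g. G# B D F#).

F# A D#

viio6/V is a secondary leading-tone chord. The target V is E in A major; the applied chord is rooted a semitone below, on D#.
Building a diminished triad on D# gives D#-F#-A.
The figured bass 6 indicates first inversion, placing the third (F#) in the bass: F#-A-D#.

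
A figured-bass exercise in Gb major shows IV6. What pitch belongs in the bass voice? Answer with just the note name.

IV in Gb major has root Cb; the chord is Cb-Eb-Gb.
The figure 6 means first inversion — the third is in the bass.

Eb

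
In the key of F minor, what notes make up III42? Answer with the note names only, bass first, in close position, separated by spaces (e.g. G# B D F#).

G Ab C Eb

In F minor, the third degree is Ab, and the diatonic chord built there is a major seventh chord.
That chord is spelled Ab-C-Eb-G.
With the 42 figure the chord is in third inversion; from the bass G upward in close position it reads G-Ab-C-Eb.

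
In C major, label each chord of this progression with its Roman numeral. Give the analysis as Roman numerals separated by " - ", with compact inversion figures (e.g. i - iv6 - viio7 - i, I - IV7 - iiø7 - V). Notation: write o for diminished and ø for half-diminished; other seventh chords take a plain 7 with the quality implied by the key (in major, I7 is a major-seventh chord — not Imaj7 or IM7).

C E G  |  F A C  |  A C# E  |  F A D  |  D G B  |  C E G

I - IV - V/ii - ii6 - V64 - I

C-E-G: root C is the tonic; major triad there is I.
F-A-C has root F, degree 4 in C major, so IV.
A-C#-E: chromatic; A is V of ii, so V/ii.
F-A-D: minor triad on D = scale degree 2 → ii6.
D-G-B: major triad on G = scale degree 5 → V64.
C-E-G: major triad on C = scale degree 1 → I.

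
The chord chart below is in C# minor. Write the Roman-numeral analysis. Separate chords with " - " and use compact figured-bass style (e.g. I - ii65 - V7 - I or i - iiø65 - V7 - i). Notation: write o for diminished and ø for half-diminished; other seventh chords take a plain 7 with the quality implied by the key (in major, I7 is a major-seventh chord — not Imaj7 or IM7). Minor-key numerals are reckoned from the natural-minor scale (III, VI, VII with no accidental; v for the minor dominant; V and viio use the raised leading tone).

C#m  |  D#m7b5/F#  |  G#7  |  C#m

C#m: root C# is the tonic; minor triad there is i.
D#m7b5/F#: root D# is the supertonic; half-diminished seventh chord there is iiø65.
G#7: root G# is the dominant; dominant seventh chord there is V7.
C#m: root C# is the tonic; minor triad there is i.

i - iiø65 - V7 - i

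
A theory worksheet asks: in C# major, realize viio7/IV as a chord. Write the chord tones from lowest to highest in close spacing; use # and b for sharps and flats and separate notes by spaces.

E# G# B D

The slash marks an applied leading-tone chord: viio of IV. In C# major, IV is F#, so the leading tone to it is E#, a half step below.
Building a fully diminished seventh chord on E# gives E#-G#-B-D.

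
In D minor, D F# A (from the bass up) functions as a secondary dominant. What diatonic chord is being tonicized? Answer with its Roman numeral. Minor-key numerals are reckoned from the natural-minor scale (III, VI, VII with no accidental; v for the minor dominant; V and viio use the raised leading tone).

iv

The chord is a major triad on D.
A dominant resolves down a perfect fifth: D → G. In D minor, G is scale degree 4, i.e. iv.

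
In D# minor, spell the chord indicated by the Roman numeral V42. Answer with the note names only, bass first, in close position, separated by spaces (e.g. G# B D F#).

G# A# C## E#

In D# minor, scale degree 5 is A#. The dominant is major (leading tone raised), so V is a dominant seventh chord.
Stacking thirds from A# gives A#-C##-E#-G#.
The figured bass 42 indicates third inversion, placing the seventh (G#) in the bass: G#-A#-C##-E#.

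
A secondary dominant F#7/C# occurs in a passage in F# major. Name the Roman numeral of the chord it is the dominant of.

IV

The chord is a dominant seventh chord on F#.
A dominant resolves down a perfect fifth: F# → B. In F# major, B is scale degree 4, i.e. IV.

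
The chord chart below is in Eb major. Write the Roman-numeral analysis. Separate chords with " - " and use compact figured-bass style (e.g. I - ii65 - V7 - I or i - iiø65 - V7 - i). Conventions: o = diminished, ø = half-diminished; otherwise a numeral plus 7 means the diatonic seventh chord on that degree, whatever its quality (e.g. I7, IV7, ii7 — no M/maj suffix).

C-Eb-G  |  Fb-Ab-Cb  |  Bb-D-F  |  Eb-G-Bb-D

vi - bII - V - I7

C-Eb-G: root C is the submediant; minor triad there is vi.
Fb-Ab-Cb: major triad on Fb — chromatic; Fb is the lowered second degree, so this is the Neapolitan chord, bII.
Bb-D-F: root Bb is the dominant; major triad there is V.
Eb-G-Bb-D: major seventh chord on Eb = scale degree 1 → I7.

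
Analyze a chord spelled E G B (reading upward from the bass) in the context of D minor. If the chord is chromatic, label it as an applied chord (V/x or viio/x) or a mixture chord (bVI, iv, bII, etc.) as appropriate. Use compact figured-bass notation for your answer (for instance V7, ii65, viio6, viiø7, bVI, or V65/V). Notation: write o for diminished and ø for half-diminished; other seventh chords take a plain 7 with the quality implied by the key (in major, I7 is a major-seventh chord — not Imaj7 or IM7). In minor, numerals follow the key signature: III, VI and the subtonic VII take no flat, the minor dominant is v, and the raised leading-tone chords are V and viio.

ii

The pitches E-G-B form a minor triad rooted on E.
E is the second degree of D minor. This is the minor supertonic, borrowed from the parallel major (the Dorian ii).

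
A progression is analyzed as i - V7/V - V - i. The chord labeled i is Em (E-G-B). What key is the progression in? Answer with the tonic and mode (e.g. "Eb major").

i is given as E-G-B — a minor triad with root E.
If E is scale degree 1 and the mode makes that degree carry a minor triad, the tonic is E and the mode is minor.

E minor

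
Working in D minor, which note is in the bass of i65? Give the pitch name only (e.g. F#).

i in D minor has root D; the chord is D-F-A-C.
The figure 65 means first inversion — the third is in the bass.

F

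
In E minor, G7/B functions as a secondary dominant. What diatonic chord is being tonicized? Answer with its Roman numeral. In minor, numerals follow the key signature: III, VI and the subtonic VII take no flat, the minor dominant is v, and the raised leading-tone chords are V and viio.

VI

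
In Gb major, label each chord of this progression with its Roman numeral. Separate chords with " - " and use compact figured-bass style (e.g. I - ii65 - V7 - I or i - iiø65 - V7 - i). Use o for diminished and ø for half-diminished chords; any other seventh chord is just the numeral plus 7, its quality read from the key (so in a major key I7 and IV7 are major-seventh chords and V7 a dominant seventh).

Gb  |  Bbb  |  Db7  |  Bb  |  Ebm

I - bIII - V7 - V/vi - vi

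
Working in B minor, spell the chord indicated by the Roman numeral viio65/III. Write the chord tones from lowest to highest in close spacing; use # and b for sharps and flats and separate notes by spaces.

E G Bb C#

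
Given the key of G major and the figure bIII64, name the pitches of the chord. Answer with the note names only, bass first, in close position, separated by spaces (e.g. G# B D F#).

Scale degree 3 in G major is B; lowering it a half step gives Bb. bIII64 is a major triad on the lowered third degree, borrowed from the parallel minor.
So the chord is Bb-D-F, a major triad.
With the 64 figure the chord is in second inversion; from the bass F upward in close position it reads F-Bb-D.

F Bb D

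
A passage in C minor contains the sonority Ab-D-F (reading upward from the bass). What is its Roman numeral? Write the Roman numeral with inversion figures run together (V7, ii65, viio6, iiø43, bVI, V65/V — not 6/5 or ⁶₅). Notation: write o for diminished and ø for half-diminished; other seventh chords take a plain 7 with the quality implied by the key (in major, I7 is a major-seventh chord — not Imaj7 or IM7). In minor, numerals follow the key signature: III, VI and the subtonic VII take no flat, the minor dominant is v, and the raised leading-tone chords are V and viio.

Stacked in thirds the chord is D-F-Ab: a diminished triad on D.
D is scale degree 2 in C minor, and a diminished triad on that degree is written iio.
With Ab in the bass the chord is in second inversion, so the figured bass is 64.

iio64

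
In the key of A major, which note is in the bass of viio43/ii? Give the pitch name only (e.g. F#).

E

The applied chord viio43/ii is rooted on A#: A#-C#-E-G.
The figure 43 means second inversion — the fifth is in the bass.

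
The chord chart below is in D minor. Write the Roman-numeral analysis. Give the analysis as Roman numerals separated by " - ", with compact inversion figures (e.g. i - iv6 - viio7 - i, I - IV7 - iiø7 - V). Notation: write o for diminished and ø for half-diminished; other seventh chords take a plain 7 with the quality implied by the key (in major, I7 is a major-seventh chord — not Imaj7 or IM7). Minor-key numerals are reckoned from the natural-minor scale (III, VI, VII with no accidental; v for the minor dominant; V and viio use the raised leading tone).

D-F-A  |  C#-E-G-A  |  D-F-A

i - V65 - i

D-F-A: root D is the tonic; minor triad there is i.
C#-E-G-A: dominant seventh chord on A = scale degree 5 → V65.
D-F-A: root D is the tonic; minor triad there is i.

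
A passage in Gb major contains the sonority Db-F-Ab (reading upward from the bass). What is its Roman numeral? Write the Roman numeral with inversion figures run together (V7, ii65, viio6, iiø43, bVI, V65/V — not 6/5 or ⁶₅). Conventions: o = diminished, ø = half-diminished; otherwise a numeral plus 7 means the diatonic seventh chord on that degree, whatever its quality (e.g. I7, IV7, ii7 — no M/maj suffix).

The pitches Db-F-Ab form a major triad rooted on Db.
Db is scale degree 5 in Gb major, and a major triad on that degree is written V.

V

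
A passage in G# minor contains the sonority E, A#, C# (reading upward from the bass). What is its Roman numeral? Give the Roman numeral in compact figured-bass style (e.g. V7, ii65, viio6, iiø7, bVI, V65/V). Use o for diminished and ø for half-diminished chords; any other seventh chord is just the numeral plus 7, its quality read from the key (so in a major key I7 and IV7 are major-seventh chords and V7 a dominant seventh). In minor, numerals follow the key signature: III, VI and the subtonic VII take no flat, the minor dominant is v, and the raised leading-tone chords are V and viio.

iio64

The pitches A#-C#-E form a diminished triad rooted on A#.
In G# minor, A# is the supertonic; the diatonic diminished triad there is iio.
With E in the bass the chord is in second inversion, so the figured bass is 64.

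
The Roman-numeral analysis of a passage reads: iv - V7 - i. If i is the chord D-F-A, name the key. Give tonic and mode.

The chord Dm is a minor triad rooted on D; its label is i.
If D is scale degree 1 and the mode makes that degree carry a minor triad, the tonic is D and the mode is minor.

D minor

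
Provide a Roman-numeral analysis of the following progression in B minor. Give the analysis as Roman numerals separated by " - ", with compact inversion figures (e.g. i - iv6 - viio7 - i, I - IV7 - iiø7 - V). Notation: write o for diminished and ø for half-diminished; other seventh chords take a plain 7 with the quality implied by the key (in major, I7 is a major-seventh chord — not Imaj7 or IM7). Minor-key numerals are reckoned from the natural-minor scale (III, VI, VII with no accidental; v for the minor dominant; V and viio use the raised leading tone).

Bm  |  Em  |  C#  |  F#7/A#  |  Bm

i - iv - V/V - V65 - i

Bm: root B is the tonic; minor triad there is i.
Em: minor triad on E = scale degree 4 → iv.
C#: a major triad on C#, the applied dominant of V → V/V.
F#7/A#: root F# is the dominant; dominant seventh chord there is V65.
Bm: root B is the tonic; minor triad there is i.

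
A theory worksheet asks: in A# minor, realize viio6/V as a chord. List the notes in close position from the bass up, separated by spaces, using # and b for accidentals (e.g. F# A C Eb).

F## A# D##

The slash marks an applied leading-tone chord: viio of V. In A# minor, V is E#, so the leading tone to it is D##, a half step below.
Building a diminished triad on D## gives D##-F##-A#.
With the 6 figure the chord is in first inversion; from the bass F## upward in close position it reads F##-A#-D##.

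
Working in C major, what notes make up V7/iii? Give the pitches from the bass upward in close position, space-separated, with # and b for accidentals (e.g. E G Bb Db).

B D# F# A

V7/iii is a secondary dominant — the dominant seventh of iii. iii in C major is E, so the applied chord's root is B, a perfect fifth above.
Building a dominant seventh chord on B gives B-D#-F#-A.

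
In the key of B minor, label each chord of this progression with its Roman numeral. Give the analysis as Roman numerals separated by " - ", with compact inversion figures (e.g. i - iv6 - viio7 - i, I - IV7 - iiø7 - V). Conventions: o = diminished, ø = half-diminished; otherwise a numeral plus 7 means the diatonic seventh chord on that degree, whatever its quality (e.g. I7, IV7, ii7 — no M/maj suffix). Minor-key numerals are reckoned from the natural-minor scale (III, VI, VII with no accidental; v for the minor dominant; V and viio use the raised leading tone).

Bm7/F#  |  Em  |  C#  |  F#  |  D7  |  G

i43 - iv - V/V - V - V7/VI - VI

Bm7/F#: root B is the tonic; minor seventh chord there is i43.
Em: root E is the subdominant; minor triad there is iv.
C#: chromatic; C# is V of V, so V/V.
F#: major triad on F# = scale degree 5 → V.
D7: chromatic; D is V of VI, so V7/VI.
G has root G, degree 6 in B minor, so VI.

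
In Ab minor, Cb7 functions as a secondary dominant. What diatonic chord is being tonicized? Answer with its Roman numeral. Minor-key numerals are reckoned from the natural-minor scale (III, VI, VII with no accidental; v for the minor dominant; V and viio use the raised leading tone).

The chord is a dominant seventh chord on Cb.
A dominant resolves down a perfect fifth: Cb → Fb. In Ab minor, Fb is scale degree 6, i.e. VI.

VI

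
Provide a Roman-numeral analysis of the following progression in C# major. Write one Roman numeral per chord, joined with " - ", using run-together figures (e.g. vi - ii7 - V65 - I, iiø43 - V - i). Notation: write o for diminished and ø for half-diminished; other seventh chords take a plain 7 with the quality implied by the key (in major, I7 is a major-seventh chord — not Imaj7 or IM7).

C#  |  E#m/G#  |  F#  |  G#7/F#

I - iii6 - IV - V42

C# has root C#, degree 1 in C# major, so I.
E#m/G# has root E#, degree 3 in C# major, so iii6.
F#: root F# is the subdominant; major triad there is IV.
G#7/F#: dominant seventh chord on G# = scale degree 5 → V42.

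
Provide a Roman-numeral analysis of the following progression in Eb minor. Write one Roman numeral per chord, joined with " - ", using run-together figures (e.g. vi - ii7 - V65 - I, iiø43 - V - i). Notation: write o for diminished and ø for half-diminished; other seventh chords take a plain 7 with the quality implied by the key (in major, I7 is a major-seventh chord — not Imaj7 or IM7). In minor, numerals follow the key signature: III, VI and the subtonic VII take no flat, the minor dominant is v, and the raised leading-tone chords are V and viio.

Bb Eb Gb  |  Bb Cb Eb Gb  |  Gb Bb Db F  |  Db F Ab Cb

i64 - VI42 - III7 - VII7

Bb-Eb-Gb: root Eb is the tonic; minor triad there is i64.
Bb-Cb-Eb-Gb: major seventh chord on Cb = scale degree 6 → VI42.
Gb-Bb-Db-F has root Gb, degree 3 in Eb minor, so III7.
Db-F-Ab-Cb has root Db, degree 7 in Eb minor, so VII7.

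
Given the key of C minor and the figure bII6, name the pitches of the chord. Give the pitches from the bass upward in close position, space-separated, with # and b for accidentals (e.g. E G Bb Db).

Scale degree 2 in C minor is D; lowering it a half step gives Db. bII6 is the Neapolitan sixth — a major triad on the lowered second degree, here in its customary first inversion.
So the chord is Db-F-Ab, a major triad.
With the 6 figure the chord is in first inversion; from the bass F upward in close position it reads F-Ab-Db.

F Ab Db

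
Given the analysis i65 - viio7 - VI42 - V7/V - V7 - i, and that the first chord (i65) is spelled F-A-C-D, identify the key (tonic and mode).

D minor

The anchor chord is a minor seventh chord on D, labeled i65.
If D is scale degree 1 and the mode makes that degree carry a minor seventh chord, the tonic is D and the mode is minor.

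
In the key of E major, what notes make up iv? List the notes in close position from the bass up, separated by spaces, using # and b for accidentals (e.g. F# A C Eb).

Scale degree 4 in E major is A; here the chord built on it is altered to a minor triad. iv is the minor subdominant, borrowed from the parallel minor.
So the chord is A-C-E, a minor triad.

A C E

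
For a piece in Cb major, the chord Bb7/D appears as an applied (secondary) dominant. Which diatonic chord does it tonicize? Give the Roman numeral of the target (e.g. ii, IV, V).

iii

The chord is a dominant seventh chord on Bb.
A dominant resolves down a perfect fifth: Bb → Eb. In Cb major, Eb is scale degree 3, i.e. iii.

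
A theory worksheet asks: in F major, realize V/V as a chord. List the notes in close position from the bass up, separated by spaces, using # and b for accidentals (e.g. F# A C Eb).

G B D

The slash means an applied dominant: we want the dominant of V. In F major, V is C major, and its dominant is built on G.
Building a major triad on G gives G-B-D.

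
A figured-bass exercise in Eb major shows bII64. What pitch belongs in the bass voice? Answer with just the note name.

Cb

bII in Eb major has root Fb; the chord is Fb-Ab-Cb.
The figure 64 means second inversion — the fifth is in the bass.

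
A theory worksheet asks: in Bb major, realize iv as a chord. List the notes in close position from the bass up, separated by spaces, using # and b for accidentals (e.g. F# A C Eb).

Eb Gb Bb

iv is the minor subdominant, borrowed from the parallel minor. In Bb major that root is Eb.
So the chord is Eb-Gb-Bb.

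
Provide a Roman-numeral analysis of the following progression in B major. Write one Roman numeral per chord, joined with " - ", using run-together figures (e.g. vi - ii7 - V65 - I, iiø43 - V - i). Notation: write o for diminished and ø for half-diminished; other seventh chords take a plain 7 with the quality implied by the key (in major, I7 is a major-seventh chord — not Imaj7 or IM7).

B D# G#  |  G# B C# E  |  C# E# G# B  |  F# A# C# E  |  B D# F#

vi6 - ii43 - V7/V - V7 - I

B-D#-G# has root G#, degree 6 in B major, so vi6.
G#-B-C#-E: root C# is the supertonic; minor seventh chord there is ii43.
C#-E#-G#-B: a dominant seventh chord on C#, the applied dominant of V → V7/V.
F#-A#-C#-E has root F#, degree 5 in B major, so V7.
B-D#-F#: major triad on B = scale degree 1 → I.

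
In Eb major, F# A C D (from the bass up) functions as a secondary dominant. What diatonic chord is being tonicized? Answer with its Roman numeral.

The chord is a dominant seventh chord on D.
A dominant resolves down a perfect fifth: D → G. In Eb major, G is scale degree 3, i.e. iii.

iii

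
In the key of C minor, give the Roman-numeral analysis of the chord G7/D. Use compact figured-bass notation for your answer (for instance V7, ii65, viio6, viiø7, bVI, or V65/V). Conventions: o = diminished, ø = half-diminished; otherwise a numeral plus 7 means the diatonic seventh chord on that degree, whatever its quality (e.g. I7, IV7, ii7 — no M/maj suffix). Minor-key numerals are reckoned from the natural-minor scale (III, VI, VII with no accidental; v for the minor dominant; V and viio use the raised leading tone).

V43

Stacked in thirds the chord is G-B-D-F: a dominant seventh chord on G.
G is scale degree 5 in C minor, and a dominant seventh chord on that degree is written V7.
With D in the bass the chord is in second inversion, so the figured bass is 43.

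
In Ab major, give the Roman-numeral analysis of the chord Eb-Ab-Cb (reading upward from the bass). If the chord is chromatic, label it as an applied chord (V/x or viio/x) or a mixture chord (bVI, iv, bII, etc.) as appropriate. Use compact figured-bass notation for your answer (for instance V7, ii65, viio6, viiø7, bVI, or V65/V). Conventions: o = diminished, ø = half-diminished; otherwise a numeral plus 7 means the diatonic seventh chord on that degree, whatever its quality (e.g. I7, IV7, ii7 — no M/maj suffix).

i64

The pitches Ab-Cb-Eb form a minor triad rooted on Ab.
Ab is the first degree of Ab major. This is the minor tonic, borrowed from the parallel minor.
With Eb in the bass the chord is in second inversion, so the figured bass is 64.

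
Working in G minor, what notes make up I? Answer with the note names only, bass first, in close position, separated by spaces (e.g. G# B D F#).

G B D

Scale degree 1 in G minor is G; here the chord built on it is altered to a major triad. I is the major tonic (Picardy third), borrowed from the parallel major.
So the chord is G-B-D.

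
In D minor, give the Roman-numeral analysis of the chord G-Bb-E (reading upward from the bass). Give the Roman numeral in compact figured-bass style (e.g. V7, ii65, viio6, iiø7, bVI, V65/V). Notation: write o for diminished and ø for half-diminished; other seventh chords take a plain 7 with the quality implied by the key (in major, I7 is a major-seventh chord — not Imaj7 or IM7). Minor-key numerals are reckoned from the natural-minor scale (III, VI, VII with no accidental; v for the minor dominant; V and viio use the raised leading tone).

Stacked in thirds the chord is E-G-Bb: a diminished triad on E.
E is scale degree 2 in D minor, and a diminished triad on that degree is written iio.
With G in the bass the chord is in first inversion, so the figured bass is 6.

iio6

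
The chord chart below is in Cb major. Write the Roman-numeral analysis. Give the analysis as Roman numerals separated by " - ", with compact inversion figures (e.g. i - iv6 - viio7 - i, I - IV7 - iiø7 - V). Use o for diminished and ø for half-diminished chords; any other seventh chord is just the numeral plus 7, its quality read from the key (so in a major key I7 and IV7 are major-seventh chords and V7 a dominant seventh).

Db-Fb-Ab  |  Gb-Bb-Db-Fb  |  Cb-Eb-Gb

Db-Fb-Ab has root Db, degree 2 in Cb major, so ii.
Gb-Bb-Db-Fb has root Gb, degree 5 in Cb major, so V7.
Cb-Eb-Gb has root Cb, degree 1 in Cb major, so I.

ii - V7 - I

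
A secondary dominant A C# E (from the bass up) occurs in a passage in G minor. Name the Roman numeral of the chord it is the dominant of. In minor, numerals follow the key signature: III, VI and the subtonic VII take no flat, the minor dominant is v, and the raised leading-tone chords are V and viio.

The chord is a major triad on A.
A dominant resolves down a perfect fifth: A → D. In G minor, D is scale degree 5, i.e. V.

V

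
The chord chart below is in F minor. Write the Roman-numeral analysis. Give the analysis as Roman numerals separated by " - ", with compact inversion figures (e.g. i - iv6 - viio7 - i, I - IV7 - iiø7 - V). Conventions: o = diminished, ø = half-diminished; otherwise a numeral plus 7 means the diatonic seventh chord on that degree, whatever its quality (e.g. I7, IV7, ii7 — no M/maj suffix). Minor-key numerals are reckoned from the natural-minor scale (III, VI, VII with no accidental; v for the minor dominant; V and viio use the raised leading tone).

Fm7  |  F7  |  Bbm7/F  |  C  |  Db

i7 - V7/iv - iv43 - V - VI

Fm7: minor seventh chord on F = scale degree 1 → i7.
F7: a dominant seventh chord on F, the applied dominant of iv → V7/iv.
Bbm7/F has root Bb, degree 4 in F minor, so iv43.
C: major triad on C = scale degree 5 → V.
Db has root Db, degree 6 in F minor, so VI.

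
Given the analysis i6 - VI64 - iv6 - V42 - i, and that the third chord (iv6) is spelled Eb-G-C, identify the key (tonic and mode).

G minor

The chord Cm/Eb is a minor triad rooted on C; its label is iv6.
Counting down 3 scale steps from C places the tonic on G; a minor triad on degree 4 is diatonic only in minor.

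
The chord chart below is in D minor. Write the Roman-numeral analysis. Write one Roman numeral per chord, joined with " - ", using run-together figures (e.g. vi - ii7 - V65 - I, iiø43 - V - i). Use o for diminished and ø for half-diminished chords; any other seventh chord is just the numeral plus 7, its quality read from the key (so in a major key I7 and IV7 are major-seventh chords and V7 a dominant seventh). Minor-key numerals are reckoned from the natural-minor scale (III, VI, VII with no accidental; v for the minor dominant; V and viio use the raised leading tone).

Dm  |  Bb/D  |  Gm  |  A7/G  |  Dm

Dm: root D is the tonic; minor triad there is i.
Bb/D: major triad on Bb = scale degree 6 → VI6.
Gm has root G, degree 4 in D minor, so iv.
A7/G: dominant seventh chord on A = scale degree 5 → V42.
Dm has root D, degree 1 in D minor, so i.

i - VI6 - iv - V42 - i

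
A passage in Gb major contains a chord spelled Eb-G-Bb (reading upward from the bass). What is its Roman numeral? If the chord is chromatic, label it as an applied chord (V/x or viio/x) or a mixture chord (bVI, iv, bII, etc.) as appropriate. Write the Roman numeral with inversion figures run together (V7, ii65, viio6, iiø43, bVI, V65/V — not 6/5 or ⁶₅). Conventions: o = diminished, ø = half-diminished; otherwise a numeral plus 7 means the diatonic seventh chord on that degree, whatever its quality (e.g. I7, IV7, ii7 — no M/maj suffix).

V/ii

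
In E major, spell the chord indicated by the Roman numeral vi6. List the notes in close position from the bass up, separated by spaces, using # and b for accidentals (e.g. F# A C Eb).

E G# C#

The numeral's case and figure indicate a minor triad. In E major its root, scale degree 6, is C#.
Stacking thirds from C# gives C#-E-G#.
The figured bass 6 indicates first inversion, placing the third (E) in the bass: E-G#-C#.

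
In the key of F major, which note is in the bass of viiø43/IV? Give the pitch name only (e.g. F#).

Eb

The applied chord viiø43/IV is rooted on A: A-C-Eb-G.
The figure 43 means second inversion — the fifth is in the bass.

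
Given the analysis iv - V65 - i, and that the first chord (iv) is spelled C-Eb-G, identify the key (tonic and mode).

iv is given as C-Eb-G — a minor triad with root C.
iv on C implies C is the subdominant; that puts the tonic at G, and the lowercase numeral fits minor mode.

G minor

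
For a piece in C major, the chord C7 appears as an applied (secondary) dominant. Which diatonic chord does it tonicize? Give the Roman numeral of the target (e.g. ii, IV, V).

The chord is a dominant seventh chord on C.
A dominant resolves down a perfect fifth: C → F. In C major, F is scale degree 4, i.e. IV.

IV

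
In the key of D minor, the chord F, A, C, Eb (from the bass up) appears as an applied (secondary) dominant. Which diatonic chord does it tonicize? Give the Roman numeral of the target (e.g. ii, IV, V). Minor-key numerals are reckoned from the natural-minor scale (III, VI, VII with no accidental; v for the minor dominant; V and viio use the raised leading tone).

The chord is a dominant seventh chord on F.
A dominant resolves down a perfect fifth: F → Bb. In D minor, Bb is scale degree 6, i.e. VI.

VI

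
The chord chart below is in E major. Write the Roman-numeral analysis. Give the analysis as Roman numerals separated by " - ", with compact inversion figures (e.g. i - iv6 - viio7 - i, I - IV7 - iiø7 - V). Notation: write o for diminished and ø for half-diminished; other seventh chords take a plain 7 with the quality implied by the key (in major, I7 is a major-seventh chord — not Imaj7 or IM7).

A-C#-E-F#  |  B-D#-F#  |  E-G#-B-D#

A-C#-E-F#: minor seventh chord on F# = scale degree 2 → ii65.
B-D#-F# has root B, degree 5 in E major, so V.
E-G#-B-D#: root E is the tonic; major seventh chord there is I7.

ii65 - V - I7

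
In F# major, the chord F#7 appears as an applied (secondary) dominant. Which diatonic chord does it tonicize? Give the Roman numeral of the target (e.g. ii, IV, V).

The chord is a dominant seventh chord on F#.
A dominant resolves down a perfect fifth: F# → B. In F# major, B is scale degree 4, i.e. IV.

IV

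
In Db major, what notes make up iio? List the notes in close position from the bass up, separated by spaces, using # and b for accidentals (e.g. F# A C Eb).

Eb Gb Bbb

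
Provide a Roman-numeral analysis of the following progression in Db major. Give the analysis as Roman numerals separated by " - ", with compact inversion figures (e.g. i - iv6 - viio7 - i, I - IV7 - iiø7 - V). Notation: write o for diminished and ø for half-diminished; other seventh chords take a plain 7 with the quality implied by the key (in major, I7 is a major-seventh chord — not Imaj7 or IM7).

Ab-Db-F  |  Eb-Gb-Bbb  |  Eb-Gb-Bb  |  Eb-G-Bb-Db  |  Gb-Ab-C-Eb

Ab-Db-F has root Db, degree 1 in Db major, so I64.
Eb-Gb-Bbb is non-diatonic — iio, a mixture chord from Db minor.
Eb-Gb-Bb: root Eb is the supertonic; minor triad there is ii.
Eb-G-Bb-Db: a dominant seventh chord on Eb, the applied dominant of V → V7/V.
Gb-Ab-C-Eb: dominant seventh chord on Ab = scale degree 5 → V42.

I64 - iio - ii - V7/V - V42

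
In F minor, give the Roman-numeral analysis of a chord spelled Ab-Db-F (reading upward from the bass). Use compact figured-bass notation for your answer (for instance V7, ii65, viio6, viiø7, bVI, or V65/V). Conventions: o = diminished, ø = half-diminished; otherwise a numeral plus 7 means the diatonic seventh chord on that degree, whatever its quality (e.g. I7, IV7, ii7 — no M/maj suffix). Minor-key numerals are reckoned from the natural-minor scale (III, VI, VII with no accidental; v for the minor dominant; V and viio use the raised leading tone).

The pitches Db-F-Ab form a major triad rooted on Db.
In F minor, Db is the submediant; the diatonic major triad there is VI.
With Ab in the bass the chord is in second inversion, so the figured bass is 64.

VI64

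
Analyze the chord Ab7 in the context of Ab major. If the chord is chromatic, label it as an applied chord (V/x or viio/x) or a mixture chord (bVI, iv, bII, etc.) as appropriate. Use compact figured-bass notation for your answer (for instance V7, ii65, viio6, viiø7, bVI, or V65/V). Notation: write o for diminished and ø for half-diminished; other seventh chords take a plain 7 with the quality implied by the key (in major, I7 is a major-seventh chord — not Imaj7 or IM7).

V7/IV

Stacked in thirds the chord is Ab-C-Eb-Gb: a dominant seventh chord on Ab.
Ab is not a diatonic chord root with this quality in Ab major, but it lies a perfect fifth above Db (IV), so the chord functions as an applied dominant of IV.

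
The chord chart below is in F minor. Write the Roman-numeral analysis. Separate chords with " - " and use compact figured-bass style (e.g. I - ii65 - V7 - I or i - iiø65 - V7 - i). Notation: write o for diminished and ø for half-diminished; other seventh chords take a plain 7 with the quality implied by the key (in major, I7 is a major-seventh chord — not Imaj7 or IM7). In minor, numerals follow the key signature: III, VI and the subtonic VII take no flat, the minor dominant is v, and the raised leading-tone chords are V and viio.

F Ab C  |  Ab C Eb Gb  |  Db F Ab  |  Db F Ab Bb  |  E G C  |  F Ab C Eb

i - V7/VI - VI - iv65 - V6 - i7

F-Ab-C: minor triad on F = scale degree 1 → i.
Ab-C-Eb-Gb: chromatic; Ab is V of VI, so V7/VI.
Db-F-Ab: major triad on Db = scale degree 6 → VI.
Db-F-Ab-Bb: root Bb is the subdominant; minor seventh chord there is iv65.
E-G-C has root C, degree 5 in F minor, so V6.
F-Ab-C-Eb: minor seventh chord on F = scale degree 1 → i7.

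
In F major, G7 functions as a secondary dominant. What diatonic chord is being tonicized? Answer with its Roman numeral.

The chord is a dominant seventh chord on G.
A dominant resolves down a perfect fifth: G → C. In F major, C is scale degree 5, i.e. V.

V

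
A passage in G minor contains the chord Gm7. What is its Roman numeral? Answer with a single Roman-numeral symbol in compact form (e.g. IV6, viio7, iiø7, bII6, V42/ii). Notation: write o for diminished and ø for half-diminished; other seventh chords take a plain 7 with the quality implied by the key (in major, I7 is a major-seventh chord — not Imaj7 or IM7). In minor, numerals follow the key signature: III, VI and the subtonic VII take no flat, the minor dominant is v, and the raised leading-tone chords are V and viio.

i7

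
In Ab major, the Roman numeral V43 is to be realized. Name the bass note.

V in Ab major has root Eb; the chord is Eb-G-Bb-Db.
The figure 43 means second inversion — the fifth is in the bass.

Bb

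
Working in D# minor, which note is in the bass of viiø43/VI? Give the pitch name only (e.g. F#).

E

The applied chord viiø43/VI is rooted on A#: A#-C#-E-G#.
The figure 43 means second inversion — the fifth is in the bass.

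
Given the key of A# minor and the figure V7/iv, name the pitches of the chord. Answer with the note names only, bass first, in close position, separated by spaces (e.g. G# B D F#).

The slash means an applied dominant: we want the dominant of iv. In A# minor, iv is D# minor, and its dominant is built on A#.
Building a dominant seventh chord on A# gives A#-C##-E#-G#.

A# C## E# G#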